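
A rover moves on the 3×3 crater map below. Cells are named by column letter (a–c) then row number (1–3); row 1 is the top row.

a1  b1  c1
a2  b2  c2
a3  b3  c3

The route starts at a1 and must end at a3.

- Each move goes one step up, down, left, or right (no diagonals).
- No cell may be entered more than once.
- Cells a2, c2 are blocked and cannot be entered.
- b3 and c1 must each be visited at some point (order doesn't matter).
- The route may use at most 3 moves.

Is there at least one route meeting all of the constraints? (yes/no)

no

c1 must be visited but has only one open neighbour (b1), and it is neither the start nor the goal — the route would have to enter and leave through b1, re-entering it.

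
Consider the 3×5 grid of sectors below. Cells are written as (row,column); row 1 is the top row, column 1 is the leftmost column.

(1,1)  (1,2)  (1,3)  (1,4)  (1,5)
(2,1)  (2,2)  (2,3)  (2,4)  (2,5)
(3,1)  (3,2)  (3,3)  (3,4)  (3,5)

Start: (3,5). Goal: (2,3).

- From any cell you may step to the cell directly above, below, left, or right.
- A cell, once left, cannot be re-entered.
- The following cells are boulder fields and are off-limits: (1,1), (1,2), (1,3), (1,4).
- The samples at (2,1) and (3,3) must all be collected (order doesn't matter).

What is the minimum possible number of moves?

7

Any route passes through (2,1) and (3,3) in some order between (3,5) and (2,3). Summing Manhattan distances along each leg and taking the cheapest ordering ((3,5) → (3,3) → (2,1) → (2,3)) gives a lower bound of 2 + 3 + 2 = 7 moves.
A route of 7 moves achieves this: (3,5) → (3,4) → (3,3) → (3,2) → (3,1) → (2,1) → (2,2) → (2,3).
Since 7 matches the lower bound, it is optimal.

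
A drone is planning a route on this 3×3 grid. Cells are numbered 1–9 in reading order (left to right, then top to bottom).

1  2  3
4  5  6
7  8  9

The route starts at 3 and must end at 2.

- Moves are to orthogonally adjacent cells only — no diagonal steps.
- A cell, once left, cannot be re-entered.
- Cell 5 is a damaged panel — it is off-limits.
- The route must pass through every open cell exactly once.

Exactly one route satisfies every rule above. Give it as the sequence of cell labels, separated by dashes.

Need to visit all 8 open cells exactly once, starting at 3 and ending at 2.
Cell 7 has only two open neighbours (4 and 8), so the path must pass straight through it: one of those is the cell it's entered from and the other is where it exits.
Route from 3: down 2 to 9, left 2 to 7, up 2 to 1, right 1 to 2 — 7 moves in all.
Check: all 8 open cells covered.

3 - 6 - 9 - 8 - 7 - 4 - 1 - 2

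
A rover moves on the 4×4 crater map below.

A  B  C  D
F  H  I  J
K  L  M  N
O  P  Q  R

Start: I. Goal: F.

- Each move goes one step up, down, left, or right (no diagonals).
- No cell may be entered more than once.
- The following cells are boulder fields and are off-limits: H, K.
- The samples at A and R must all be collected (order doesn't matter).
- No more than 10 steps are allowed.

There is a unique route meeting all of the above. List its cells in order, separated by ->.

The budget equals the shortest possible length, so every move has to be on a shortest route through the required cells.
Route from I: down 2 to Q, right 1 to R, up 3 to D, left 3 to A, down 1 to F — 10 moves in all.
Check: all required cells visited; 10 ≤ 10 moves.

I -> M -> Q -> R -> N -> J -> D -> C -> B -> A -> F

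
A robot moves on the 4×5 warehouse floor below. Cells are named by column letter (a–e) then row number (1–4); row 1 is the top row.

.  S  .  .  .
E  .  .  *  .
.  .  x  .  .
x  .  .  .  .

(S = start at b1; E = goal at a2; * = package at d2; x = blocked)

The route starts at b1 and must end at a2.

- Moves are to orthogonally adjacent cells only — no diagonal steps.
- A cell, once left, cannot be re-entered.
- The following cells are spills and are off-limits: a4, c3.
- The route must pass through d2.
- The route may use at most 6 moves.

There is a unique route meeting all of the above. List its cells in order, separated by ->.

Any route must reach d2 and still end at a2 within 6 moves, so the order of the required stops is forced.
Route from b1: right 2 to d1, down 1 to d2, left 3 to a2 — 6 moves in all.
Check: all required cells visited; 6 ≤ 6 moves.

b1 -> c1 -> d1 -> d2 -> c2 -> b2 -> a2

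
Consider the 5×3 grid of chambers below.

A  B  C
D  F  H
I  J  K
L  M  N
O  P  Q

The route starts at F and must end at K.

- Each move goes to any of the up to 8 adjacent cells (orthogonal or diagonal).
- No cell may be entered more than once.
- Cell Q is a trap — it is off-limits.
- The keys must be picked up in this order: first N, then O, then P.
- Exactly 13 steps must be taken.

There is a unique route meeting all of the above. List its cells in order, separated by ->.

The waypoints must appear in the order N, O, P, with no cell reused.
Route from F: down to J, down-right to N, left to M, down-left to O, right to P, up-left to L, 3× up (reaching A), 2× right (reaching C), 2× down (reaching K) — 13 moves in all.
Check: order respected (N at step 2, O at step 4, P at step 5); 13 moves as required.

F -> J -> N -> M -> O -> P -> L -> I -> D -> A -> B -> C -> H -> K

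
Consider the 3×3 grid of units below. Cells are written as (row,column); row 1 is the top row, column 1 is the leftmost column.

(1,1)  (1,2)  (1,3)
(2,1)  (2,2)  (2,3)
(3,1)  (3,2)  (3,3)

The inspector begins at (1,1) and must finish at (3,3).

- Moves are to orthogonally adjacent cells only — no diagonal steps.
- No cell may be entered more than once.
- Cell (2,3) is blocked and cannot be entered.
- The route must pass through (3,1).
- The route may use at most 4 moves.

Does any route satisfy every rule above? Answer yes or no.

yes

One route that works: (1,1) → (2,1) → (3,1) → (3,2) → (3,3).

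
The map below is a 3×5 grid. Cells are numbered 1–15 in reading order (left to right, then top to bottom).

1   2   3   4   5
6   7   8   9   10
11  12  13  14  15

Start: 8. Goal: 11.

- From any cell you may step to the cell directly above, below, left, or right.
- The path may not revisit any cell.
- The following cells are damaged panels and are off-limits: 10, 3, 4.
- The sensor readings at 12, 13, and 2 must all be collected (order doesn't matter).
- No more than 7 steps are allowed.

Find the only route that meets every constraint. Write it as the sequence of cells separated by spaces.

8 13 12 7 2 1 6 11

The 7-move cap with required stops at 12, 13, 2 leaves no slack for detours.
Route from 8: down 1 to 13, left 1 to 12, up 2 to 2, left 1 to 1, down 2 to 11 — 7 moves in all.
Check: all required cells visited; 7 ≤ 7 moves.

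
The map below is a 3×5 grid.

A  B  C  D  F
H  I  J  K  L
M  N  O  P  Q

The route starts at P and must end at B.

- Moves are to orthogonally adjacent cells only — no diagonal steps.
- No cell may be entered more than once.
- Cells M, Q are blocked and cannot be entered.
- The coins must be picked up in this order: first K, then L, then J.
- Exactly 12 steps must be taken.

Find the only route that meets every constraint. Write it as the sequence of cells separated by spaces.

P K L F D C J O N I H A B

The waypoints must appear in the order K, L, J, with no cell reused.
Route from P: up to K, right to L, up to F, 2× left (reaching C), 2× down (reaching O), left to N, up to I, left to H, up to A, right to B — 12 moves in all.
Check: order respected (K at step 1, L at step 2, J at step 6); 12 moves as required.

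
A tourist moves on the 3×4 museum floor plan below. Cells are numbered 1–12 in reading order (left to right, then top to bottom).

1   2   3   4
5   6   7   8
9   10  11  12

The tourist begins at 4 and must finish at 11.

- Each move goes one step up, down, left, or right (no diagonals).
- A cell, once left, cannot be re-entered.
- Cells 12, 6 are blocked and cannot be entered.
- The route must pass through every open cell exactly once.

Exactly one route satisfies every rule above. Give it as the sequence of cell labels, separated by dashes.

Need to visit all 10 open cells exactly once, starting at 4 and ending at 11.
Cell 5 has only two open neighbours (1 and 9), so the path must pass straight through it: one of those is the cell it's entered from and the other is where it exits.
Route from 4: down 1 to 8, left 1 to 7, up 1 to 3, left 2 to 1, down 2 to 9, right 2 to 11 — 9 moves in all.
Check: all 10 open cells covered.

4 - 8 - 7 - 3 - 2 - 1 - 5 - 9 - 10 - 11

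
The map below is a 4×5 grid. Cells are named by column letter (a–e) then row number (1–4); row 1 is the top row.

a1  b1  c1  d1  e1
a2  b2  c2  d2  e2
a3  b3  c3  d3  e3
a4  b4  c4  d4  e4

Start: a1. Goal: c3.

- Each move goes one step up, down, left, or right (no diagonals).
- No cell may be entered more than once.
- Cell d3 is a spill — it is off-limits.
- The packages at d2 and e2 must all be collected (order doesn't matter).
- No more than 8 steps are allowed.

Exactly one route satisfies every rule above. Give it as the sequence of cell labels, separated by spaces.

The 8-move cap with required stops at d2, e2 leaves no slack for detours.
Route from a1: right 4 to e1, down 1 to e2, left 2 to c2, down 1 to c3 — 8 moves in all.
Check: all required cells visited; 8 ≤ 8 moves.

a1 b1 c1 d1 e1 e2 d2 c2 c3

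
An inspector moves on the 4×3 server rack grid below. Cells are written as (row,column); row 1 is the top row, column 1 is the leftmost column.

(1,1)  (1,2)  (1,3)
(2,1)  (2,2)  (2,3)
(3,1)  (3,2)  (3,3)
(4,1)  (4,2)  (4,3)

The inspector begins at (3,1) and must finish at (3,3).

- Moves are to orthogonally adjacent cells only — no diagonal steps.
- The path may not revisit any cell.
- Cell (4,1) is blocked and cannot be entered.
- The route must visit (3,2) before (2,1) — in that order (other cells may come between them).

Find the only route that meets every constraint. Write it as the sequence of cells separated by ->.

(3,1) -> (3,2) -> (2,2) -> (2,1) -> (1,1) -> (1,2) -> (1,3) -> (2,3) -> (3,3)

The waypoints must appear in the order (3,2), (2,1), with no cell reused.
Route from (3,1): right to (3,2), up to (2,2), left to (2,1), up to (1,1), 2× right (reaching (1,3)), 2× down (reaching (3,3)) — 8 moves in all.
Check: order respected ((3,2) at step 1, (2,1) at step 3).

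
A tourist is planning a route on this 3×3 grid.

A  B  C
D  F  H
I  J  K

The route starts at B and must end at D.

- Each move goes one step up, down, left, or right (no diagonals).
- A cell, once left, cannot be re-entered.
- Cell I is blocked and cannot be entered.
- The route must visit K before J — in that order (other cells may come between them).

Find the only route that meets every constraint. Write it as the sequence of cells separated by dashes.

The waypoints must appear in the order K, J, with no cell reused.
Route from B: right to C, 2× down (reaching K), left to J, up to F, left to D — 6 moves in all.
Check: order respected (K at step 3, J at step 4).

B - C - H - K - J - F - D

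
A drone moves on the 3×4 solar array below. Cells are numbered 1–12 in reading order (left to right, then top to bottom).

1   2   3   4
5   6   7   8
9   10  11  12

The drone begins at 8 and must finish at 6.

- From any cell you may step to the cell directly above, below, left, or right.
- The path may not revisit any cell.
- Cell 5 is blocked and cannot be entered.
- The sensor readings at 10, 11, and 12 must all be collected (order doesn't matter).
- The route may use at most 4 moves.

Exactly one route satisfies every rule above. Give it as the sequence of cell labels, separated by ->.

8 -> 12 -> 11 -> 10 -> 6

The 4-move cap with required stops at 10, 11, 12 leaves no slack for detours.
Route from 8: down to 12, 2× left (reaching 10), up to 6 — 4 moves in all.
Check: all required cells visited; 4 ≤ 4 moves.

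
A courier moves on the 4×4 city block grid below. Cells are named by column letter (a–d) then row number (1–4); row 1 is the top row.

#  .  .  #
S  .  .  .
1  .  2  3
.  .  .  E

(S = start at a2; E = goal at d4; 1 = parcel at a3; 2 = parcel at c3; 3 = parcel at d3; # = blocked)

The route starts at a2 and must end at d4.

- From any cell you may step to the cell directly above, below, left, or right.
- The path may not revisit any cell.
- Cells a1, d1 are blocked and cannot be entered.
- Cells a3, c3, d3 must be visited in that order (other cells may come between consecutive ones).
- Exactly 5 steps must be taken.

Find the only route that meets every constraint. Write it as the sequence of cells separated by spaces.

a2 a3 b3 c3 d3 d4

The waypoints must appear in the order a3, c3, d3, with no cell reused.
Route from a2: down 1 to a3, right 3 to d3, down 1 to d4 — 5 moves in all.
Check: order respected (1 at step 1, 2 at step 3, 3 at step 4); 5 moves as required.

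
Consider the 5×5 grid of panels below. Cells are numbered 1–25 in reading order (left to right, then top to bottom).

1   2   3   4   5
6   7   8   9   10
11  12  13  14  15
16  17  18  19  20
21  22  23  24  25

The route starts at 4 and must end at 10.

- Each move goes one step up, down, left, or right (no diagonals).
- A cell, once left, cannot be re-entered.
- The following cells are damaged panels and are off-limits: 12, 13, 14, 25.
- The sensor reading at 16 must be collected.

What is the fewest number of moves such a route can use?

12

Any route passes through 16 somewhere between 4 and 10. Summing Manhattan distances along the two legs (4 → 16 → 10) gives a lower bound of 6 + 6 = 12 moves.
A route of 12 moves achieves this: 4 → 9 → 8 → 7 → 6 → 11 → 16 → 17 → 18 → 19 → 20 → 15 → 10.
Since 12 matches the lower bound, it is optimal.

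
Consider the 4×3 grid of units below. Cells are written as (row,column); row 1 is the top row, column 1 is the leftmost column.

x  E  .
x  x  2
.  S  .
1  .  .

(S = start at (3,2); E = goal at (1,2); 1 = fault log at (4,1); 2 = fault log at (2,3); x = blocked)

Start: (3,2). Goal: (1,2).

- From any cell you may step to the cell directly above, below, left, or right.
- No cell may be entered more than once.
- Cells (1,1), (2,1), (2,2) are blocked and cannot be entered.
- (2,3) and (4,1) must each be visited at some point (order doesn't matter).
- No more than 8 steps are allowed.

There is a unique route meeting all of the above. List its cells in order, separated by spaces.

Any route must reach (2,3) and (4,1) and still end at (1,2) within 8 moves, so the order of the required stops is forced.
Route from (3,2): left to (3,1), down to (4,1), 2× right (reaching (4,3)), 3× up (reaching (1,3)), left to (1,2) — 8 moves in all.
Check: all required cells visited; 8 ≤ 8 moves.

(3,2) (3,1) (4,1) (4,2) (4,3) (3,3) (2,3) (1,3) (1,2)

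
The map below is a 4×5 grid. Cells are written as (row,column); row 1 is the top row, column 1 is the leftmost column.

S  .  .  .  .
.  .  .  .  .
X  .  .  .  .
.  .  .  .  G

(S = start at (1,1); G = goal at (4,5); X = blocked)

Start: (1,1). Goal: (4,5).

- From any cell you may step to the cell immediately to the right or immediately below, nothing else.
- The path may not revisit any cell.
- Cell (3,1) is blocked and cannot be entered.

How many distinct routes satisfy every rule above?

A right/down-only route from (1,1) to (4,5) makes exactly 3 down-moves and 4 right-moves in some order.
With no other constraints that would be C(7,3) = 35 routes.
Subtract routes through each blocked cell (inclusion–exclusion for overlaps): − through (3,1): 5 → 30.
That gives 30 routes.

30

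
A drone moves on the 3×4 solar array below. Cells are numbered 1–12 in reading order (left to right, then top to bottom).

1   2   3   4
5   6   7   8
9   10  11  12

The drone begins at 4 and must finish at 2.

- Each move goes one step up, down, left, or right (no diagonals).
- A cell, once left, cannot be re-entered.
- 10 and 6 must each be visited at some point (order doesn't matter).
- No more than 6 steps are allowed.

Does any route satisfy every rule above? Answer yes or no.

One route that works: 4 → 8 → 12 → 11 → 10 → 6 → 2.

yes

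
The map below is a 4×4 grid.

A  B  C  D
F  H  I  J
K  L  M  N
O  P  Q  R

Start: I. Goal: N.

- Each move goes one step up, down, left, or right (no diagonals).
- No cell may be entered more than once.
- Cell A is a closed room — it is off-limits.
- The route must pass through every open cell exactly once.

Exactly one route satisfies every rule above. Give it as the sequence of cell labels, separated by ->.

I -> J -> D -> C -> B -> H -> F -> K -> O -> P -> L -> M -> Q -> R -> N

Need to visit all 15 open cells exactly once, starting at I and ending at N.
Cell R has only two open neighbours (N and Q), so the path must pass straight through it: one of those is the cell it's entered from and the other is where it exits.
Route from I: right to J, up to D, 2× left (reaching B), down to H, left to F, 2× down (reaching O), right to P, up to L, right to M, down to Q, right to R, up to N — 14 moves in all.
Check: all 15 open cells covered.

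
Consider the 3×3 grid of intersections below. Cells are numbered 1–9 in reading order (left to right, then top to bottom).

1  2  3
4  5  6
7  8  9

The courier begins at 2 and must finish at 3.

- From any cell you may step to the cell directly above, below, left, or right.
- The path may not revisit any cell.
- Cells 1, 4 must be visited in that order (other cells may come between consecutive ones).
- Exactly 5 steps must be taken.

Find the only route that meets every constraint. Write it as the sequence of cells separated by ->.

The waypoints must appear in the order 1, 4, with no cell reused.
Route from 2: left 1 to 1, down 1 to 4, right 2 to 6, up 1 to 3 — 5 moves in all.
Check: order respected (1 at step 1, 4 at step 2); 5 moves as required.

2 -> 1 -> 4 -> 5 -> 6 -> 3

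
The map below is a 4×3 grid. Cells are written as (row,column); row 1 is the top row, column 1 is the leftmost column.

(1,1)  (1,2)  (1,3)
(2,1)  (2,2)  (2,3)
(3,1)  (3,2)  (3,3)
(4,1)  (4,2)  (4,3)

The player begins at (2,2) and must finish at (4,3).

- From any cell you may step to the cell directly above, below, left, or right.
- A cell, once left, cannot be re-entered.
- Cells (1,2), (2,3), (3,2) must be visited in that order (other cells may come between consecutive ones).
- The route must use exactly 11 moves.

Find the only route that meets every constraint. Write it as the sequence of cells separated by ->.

(2,2) -> (2,1) -> (1,1) -> (1,2) -> (1,3) -> (2,3) -> (3,3) -> (3,2) -> (3,1) -> (4,1) -> (4,2) -> (4,3)

The waypoints must appear in the order (1,2), (2,3), (3,2), with no cell reused.
Route from (2,2): left 1 to (2,1), up 1 to (1,1), right 2 to (1,3), down 2 to (3,3), left 2 to (3,1), down 1 to (4,1), right 2 to (4,3) — 11 moves in all.
Check: order respected ((1,2) at step 3, (2,3) at step 5, (3,2) at step 7); 11 moves as required.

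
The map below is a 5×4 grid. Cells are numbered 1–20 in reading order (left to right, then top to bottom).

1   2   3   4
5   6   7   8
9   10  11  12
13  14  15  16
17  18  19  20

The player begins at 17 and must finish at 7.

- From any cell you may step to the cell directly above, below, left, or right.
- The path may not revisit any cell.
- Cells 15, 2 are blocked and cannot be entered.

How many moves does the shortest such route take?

The Manhattan distance from 17 to 7 is |5−2| + |1−3| = 5, so at least 5 moves are needed.
A route of 5 moves achieves this: 17 → 13 → 9 → 5 → 6 → 7.
Since 5 matches the lower bound, it is optimal.

5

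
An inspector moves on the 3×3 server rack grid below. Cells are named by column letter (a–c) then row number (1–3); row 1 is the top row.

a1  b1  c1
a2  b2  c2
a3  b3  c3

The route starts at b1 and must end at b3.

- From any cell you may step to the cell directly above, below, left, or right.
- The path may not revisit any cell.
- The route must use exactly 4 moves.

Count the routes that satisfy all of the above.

6

Need simple routes of exactly 4 moves from b1 to b3 (Manhattan distance 2, so 1 moves are spent on a detour and 1 undoing it).
Enumerating: b1 b2 a2 a3 b3 | b1 b2 c2 c3 b3 | b1 a1 a2 a3 b3 | b1 a1 a2 b2 b3 | b1 c1 c2 c3 b3 | b1 c1 c2 b2 b3.
That gives 6 routes.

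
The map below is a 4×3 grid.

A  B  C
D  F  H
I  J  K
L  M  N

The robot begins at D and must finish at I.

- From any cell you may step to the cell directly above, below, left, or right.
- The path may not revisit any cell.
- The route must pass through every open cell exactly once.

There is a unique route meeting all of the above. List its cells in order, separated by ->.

D -> A -> B -> C -> H -> F -> J -> K -> N -> M -> L -> I

Need to visit all 12 open cells exactly once, starting at D and ending at I.
Cell C has only two open neighbours (H and B), so the path must pass straight through it: one of those is the cell it's entered from and the other is where it exits.
Route from D: up to A, 2× right (reaching C), down to H, left to F, down to J, right to K, down to N, 2× left (reaching L), up to I — 11 moves in all.
Check: all 12 open cells covered.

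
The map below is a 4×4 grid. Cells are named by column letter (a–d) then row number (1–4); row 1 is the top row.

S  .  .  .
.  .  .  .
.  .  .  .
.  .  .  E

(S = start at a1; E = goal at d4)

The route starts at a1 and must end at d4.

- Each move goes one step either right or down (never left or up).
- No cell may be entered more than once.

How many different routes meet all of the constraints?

20

A right/down-only route from a1 to d4 makes exactly 3 down-moves and 3 right-moves in some order.
With no other constraints that would be C(6,3) = 20 routes.
That gives 20 routes.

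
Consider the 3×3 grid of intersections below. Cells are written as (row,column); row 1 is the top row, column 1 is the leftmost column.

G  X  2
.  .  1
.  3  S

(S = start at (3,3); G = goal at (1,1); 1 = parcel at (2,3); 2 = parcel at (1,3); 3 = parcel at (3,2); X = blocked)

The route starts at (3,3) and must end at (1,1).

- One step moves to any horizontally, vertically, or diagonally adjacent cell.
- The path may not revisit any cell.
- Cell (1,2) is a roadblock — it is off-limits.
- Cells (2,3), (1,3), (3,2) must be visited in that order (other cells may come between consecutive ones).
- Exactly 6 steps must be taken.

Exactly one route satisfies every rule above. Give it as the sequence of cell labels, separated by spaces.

The waypoints must appear in the order (2,3), (1,3), (3,2), with no cell reused.
Route from (3,3): up 2 to (1,3), down-left 1 to (2,2), down 1 to (3,2), up-left 1 to (2,1), up 1 to (1,1) — 6 moves in all.
Check: order respected (1 at step 1, 2 at step 2, 3 at step 4); 6 moves as required.

(3,3) (2,3) (1,3) (2,2) (3,2) (2,1) (1,1)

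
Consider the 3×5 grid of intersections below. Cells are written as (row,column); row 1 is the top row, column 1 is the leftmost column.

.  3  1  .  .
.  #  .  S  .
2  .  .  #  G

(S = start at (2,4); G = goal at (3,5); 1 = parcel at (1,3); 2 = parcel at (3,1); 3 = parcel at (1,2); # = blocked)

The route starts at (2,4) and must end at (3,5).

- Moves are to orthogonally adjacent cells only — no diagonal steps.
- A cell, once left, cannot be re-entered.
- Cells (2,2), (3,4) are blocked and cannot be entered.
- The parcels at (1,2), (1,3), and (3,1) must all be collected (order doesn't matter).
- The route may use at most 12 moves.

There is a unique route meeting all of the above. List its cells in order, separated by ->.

(2,4) -> (2,3) -> (3,3) -> (3,2) -> (3,1) -> (2,1) -> (1,1) -> (1,2) -> (1,3) -> (1,4) -> (1,5) -> (2,5) -> (3,5)

Any route must reach (1,2), (1,3), and (3,1) and still end at (3,5) within 12 moves, so the order of the required stops is forced.
Route from (2,4): left 1 to (2,3), down 1 to (3,3), left 2 to (3,1), up 2 to (1,1), right 4 to (1,5), down 2 to (3,5) — 12 moves in all.
Check: all required cells visited; 12 ≤ 12 moves.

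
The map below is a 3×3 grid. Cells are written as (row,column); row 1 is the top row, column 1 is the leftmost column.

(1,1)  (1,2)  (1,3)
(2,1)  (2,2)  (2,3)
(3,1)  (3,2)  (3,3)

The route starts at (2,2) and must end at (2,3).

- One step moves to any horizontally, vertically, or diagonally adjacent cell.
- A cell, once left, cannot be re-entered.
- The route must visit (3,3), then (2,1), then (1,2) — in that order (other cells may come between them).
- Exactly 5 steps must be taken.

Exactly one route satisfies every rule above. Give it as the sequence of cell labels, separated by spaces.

The waypoints must appear in the order (3,3), (2,1), (1,2), with no cell reused.
Route from (2,2): down-right 1 to (3,3), left 1 to (3,2), up-left 1 to (2,1), up-right 1 to (1,2), down-right 1 to (2,3) — 5 moves in all.
Check: order respected ((3,3) at step 1, (2,1) at step 3, (1,2) at step 4); 5 moves as required.

(2,2) (3,3) (3,2) (2,1) (1,2) (2,3)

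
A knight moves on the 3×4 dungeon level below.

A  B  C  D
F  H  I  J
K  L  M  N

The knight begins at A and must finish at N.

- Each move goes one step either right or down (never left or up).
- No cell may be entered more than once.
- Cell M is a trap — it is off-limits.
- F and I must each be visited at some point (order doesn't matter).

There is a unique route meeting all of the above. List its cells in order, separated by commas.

Moves only go right or down, so the column and row indices never decrease.
Route from A: down 1 to F, right 3 to J, down 1 to N — 5 moves in all.
Check: all required cells visited.

A, F, H, I, J, N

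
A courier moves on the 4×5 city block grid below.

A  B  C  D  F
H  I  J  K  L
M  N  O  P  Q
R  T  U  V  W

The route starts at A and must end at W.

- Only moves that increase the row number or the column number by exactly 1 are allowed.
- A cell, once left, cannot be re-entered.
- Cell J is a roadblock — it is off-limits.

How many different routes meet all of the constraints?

A right/down-only route from A to W makes exactly 3 down-moves and 4 right-moves in some order.
With no other constraints that would be C(7,3) = 35 routes.
Subtract routes through each blocked cell (inclusion–exclusion for overlaps): − through J: 18 → 17.
That gives 17 routes.

17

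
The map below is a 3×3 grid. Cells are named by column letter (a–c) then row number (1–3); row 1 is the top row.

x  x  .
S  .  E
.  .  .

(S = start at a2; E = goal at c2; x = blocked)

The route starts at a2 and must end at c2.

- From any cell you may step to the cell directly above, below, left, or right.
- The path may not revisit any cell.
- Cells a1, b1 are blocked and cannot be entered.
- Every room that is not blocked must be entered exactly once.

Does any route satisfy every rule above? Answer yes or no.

Cell c1 has only one open neighbour but is neither the start nor the goal, so a Hamiltonian route would have to both enter and leave it through the same neighbour — impossible without revisiting.

no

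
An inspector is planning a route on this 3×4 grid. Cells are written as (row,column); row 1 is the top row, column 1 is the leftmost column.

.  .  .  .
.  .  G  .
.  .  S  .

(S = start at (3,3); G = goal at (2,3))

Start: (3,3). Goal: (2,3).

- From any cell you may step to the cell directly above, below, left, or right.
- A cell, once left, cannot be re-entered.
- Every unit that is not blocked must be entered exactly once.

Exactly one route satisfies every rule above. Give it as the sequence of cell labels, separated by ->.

(3,3) -> (3,4) -> (2,4) -> (1,4) -> (1,3) -> (1,2) -> (1,1) -> (2,1) -> (3,1) -> (3,2) -> (2,2) -> (2,3)

Need to visit all 12 open cells exactly once, starting at (3,3) and ending at (2,3).
Cell (1,1) has only two open neighbours ((2,1) and (1,2)), so the path must pass straight through it: one of those is the cell it's entered from and the other is where it exits.
Route from (3,3): right 1 to (3,4), up 2 to (1,4), left 3 to (1,1), down 2 to (3,1), right 1 to (3,2), up 1 to (2,2), right 1 to (2,3) — 11 moves in all.
Check: all 12 open cells covered.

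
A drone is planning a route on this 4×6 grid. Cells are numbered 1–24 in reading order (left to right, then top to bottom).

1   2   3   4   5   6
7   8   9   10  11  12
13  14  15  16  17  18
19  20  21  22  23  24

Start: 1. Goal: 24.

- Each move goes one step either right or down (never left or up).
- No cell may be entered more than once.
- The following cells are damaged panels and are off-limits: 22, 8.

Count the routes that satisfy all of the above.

A right/down-only route from 1 to 24 makes exactly 3 down-moves and 5 right-moves in some order.
With no other constraints that would be C(8,3) = 56 routes.
Subtract routes through each blocked cell (inclusion–exclusion for overlaps): − through 8: 30 − through 22: 20 + through 8&22: 12 → 18.
That gives 18 routes.

18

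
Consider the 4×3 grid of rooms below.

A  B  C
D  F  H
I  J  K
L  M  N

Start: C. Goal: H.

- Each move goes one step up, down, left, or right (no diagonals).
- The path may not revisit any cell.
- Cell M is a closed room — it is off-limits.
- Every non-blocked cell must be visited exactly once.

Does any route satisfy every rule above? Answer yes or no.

no

Cell L has only one open neighbour but is neither the start nor the goal, so a Hamiltonian route would have to both enter and leave it through the same neighbour — impossible without revisiting.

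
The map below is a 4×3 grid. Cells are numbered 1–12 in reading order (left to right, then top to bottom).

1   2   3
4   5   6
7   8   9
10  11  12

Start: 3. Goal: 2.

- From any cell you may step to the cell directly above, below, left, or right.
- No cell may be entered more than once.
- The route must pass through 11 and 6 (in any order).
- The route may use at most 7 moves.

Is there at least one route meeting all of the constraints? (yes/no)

yes

One route that works: 3 → 6 → 9 → 12 → 11 → 8 → 5 → 2.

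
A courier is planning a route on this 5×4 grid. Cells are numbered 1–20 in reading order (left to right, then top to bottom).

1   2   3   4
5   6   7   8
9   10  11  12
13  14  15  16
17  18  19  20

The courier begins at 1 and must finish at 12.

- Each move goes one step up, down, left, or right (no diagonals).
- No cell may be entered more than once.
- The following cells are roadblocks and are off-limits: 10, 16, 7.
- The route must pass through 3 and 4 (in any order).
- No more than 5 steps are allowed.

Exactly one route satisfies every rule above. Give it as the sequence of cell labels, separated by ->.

Any route must reach 3 and 4 and still end at 12 within 5 moves, so the order of the required stops is forced.
Route from 1: 3× right (reaching 4), 2× down (reaching 12) — 5 moves in all.
Check: all required cells visited; 5 ≤ 5 moves.

1 -> 2 -> 3 -> 4 -> 8 -> 12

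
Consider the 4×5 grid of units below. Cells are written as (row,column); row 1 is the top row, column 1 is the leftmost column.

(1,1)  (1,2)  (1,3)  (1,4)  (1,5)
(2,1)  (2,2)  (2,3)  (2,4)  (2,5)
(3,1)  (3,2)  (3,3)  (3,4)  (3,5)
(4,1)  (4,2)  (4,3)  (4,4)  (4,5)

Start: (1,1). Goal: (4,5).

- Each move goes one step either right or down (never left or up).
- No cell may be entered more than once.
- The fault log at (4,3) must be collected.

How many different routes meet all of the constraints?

10

A right/down-only route from (1,1) to (4,5) makes exactly 3 down-moves and 4 right-moves in some order.
With no other constraints that would be C(7,3) = 35 routes.
Split at (4,3) and multiply the segment counts: (1,1)→(4,3): 10; (4,3)→(4,5): 1; product = 10.
That gives 10 routes.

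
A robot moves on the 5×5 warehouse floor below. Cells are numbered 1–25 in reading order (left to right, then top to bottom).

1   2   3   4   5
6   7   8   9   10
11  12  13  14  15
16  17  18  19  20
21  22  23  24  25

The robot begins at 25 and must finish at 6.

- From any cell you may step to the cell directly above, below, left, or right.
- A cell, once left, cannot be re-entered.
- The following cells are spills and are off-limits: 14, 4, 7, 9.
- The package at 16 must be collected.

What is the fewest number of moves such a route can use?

Any route passes through 16 somewhere between 25 and 6. Summing Manhattan distances along the two legs (25 → 16 → 6) gives a lower bound of 5 + 2 = 7 moves.
A route of 7 moves achieves this: 25 → 20 → 19 → 18 → 17 → 16 → 11 → 6.
Since 7 matches the lower bound, it is optimal.

7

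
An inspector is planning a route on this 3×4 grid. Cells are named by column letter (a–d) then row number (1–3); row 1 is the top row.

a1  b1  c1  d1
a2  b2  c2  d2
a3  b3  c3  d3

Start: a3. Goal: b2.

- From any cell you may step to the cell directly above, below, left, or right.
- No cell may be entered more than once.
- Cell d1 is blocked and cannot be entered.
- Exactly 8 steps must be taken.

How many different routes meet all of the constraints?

3

Need simple routes of exactly 8 moves from a3 to b2 (Manhattan distance 2, so 3 moves are spent on a detour and 3 undoing it).
Enumerating: a3 a2 a1 b1 c1 c2 c3 b3 b2 | a3 b3 c3 c2 c1 b1 a1 a2 b2 | a3 b3 c3 d3 d2 c2 c1 b1 b2.
That gives 3 routes.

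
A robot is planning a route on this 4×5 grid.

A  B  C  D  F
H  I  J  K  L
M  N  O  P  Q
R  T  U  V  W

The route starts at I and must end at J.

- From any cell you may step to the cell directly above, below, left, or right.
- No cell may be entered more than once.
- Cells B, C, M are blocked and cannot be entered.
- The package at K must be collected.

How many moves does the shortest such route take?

Any route passes through K somewhere between I and J. Summing Manhattan distances along the two legs (I → K → J) gives a lower bound of 2 + 1 = 3 moves.
The shortest route satisfying every rule uses 5 moves: I → N → O → P → K → J.
The bound of 3 isn't tight here; checking systematically, no route of length 3 through 4 satisfies every constraint, so 5 is the minimum.

5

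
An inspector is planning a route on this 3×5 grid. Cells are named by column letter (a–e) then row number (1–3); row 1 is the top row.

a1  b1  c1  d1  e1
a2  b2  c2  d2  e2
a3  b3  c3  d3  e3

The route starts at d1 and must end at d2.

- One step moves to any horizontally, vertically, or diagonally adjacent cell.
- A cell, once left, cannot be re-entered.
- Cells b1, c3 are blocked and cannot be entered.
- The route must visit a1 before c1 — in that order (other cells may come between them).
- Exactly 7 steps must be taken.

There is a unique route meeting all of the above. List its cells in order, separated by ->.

The waypoints must appear in the order a1, c1, with no cell reused.
Route from d1: 2× down-left (reaching b3), up-left to a2, up to a1, down-right to b2, up-right to c1, down-right to d2 — 7 moves in all.
Check: order respected (a1 at step 4, c1 at step 6); 7 moves as required.

d1 -> c2 -> b3 -> a2 -> a1 -> b2 -> c1 -> d2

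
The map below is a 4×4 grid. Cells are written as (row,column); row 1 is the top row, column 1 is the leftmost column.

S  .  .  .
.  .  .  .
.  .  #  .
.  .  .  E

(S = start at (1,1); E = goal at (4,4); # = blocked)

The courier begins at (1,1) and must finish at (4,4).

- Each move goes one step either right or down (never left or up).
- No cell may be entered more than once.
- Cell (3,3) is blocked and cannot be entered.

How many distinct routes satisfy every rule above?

A right/down-only route from (1,1) to (4,4) makes exactly 3 down-moves and 3 right-moves in some order.
With no other constraints that would be C(6,3) = 20 routes.
Subtract routes through each blocked cell (inclusion–exclusion for overlaps): − through (3,3): 12 → 8.
That gives 8 routes.

8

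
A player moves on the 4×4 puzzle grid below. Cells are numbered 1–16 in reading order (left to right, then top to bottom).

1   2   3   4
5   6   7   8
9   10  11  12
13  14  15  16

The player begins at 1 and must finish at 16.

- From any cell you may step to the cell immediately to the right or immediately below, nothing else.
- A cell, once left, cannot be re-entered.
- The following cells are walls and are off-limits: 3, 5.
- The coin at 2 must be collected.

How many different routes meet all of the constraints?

6

A right/down-only route from 1 to 16 makes exactly 3 down-moves and 3 right-moves in some order.
With no other constraints that would be C(6,3) = 20 routes.
Split at 2 and multiply the segment counts (each segment already excludes blocked cells): 1→2: 1; 2→16: 6; product = 6.
That gives 6 routes.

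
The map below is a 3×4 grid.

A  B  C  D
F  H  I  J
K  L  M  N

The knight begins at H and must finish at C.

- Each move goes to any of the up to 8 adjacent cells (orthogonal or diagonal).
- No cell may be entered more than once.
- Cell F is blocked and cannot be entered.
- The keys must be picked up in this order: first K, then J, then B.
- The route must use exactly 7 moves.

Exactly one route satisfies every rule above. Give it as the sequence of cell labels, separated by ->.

The waypoints must appear in the order K, J, B, with no cell reused.
Route from H: down-left to K, 2× right (reaching M), up-right to J, left to I, up-left to B, right to C — 7 moves in all.
Check: order respected (K at step 1, J at step 4, B at step 6); 7 moves as required.

H -> K -> L -> M -> J -> I -> B -> C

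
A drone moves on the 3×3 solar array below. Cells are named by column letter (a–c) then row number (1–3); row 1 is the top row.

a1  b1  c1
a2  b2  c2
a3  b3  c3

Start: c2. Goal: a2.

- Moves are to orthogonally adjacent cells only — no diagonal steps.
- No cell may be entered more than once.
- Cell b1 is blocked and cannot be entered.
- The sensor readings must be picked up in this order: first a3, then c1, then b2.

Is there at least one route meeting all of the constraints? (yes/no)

c1 must be visited but has only one open neighbour (c2), and it is neither the start nor the goal — the route would have to enter and leave through c2, re-entering it.

no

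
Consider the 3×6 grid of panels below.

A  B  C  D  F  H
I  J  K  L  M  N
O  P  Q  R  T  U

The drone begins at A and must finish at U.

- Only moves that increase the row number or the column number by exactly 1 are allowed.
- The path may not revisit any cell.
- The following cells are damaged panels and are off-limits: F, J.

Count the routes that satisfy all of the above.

8

A right/down-only route from A to U makes exactly 2 down-moves and 5 right-moves in some order.
With no other constraints that would be C(7,2) = 21 routes.
Subtract routes through each blocked cell (inclusion–exclusion for overlaps): − through F: 3 − through J: 10 → 8.
That gives 8 routes.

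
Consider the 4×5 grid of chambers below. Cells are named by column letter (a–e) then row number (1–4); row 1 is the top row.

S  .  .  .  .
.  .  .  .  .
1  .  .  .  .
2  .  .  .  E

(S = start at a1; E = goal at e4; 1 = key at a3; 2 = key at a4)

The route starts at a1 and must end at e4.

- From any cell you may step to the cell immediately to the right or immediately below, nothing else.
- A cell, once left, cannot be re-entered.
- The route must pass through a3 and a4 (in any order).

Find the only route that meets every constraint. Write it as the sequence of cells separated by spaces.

a1 a2 a3 a4 b4 c4 d4 e4

Moves only go right or down, so the column and row indices never decrease.
Route from a1: down 3 to a4, right 4 to e4 — 7 moves in all.
Check: all required cells visited.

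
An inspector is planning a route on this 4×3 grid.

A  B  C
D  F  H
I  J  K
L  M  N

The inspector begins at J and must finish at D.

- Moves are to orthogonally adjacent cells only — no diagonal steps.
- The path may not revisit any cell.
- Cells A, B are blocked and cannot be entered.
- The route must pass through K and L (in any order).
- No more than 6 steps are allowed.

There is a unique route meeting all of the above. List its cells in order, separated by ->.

The budget equals the shortest possible length, so every move has to be on a shortest route through the required cells.
Route from J: right to K, down to N, 2× left (reaching L), 2× up (reaching D) — 6 moves in all.
Check: all required cells visited; 6 ≤ 6 moves.

J -> K -> N -> M -> L -> I -> D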